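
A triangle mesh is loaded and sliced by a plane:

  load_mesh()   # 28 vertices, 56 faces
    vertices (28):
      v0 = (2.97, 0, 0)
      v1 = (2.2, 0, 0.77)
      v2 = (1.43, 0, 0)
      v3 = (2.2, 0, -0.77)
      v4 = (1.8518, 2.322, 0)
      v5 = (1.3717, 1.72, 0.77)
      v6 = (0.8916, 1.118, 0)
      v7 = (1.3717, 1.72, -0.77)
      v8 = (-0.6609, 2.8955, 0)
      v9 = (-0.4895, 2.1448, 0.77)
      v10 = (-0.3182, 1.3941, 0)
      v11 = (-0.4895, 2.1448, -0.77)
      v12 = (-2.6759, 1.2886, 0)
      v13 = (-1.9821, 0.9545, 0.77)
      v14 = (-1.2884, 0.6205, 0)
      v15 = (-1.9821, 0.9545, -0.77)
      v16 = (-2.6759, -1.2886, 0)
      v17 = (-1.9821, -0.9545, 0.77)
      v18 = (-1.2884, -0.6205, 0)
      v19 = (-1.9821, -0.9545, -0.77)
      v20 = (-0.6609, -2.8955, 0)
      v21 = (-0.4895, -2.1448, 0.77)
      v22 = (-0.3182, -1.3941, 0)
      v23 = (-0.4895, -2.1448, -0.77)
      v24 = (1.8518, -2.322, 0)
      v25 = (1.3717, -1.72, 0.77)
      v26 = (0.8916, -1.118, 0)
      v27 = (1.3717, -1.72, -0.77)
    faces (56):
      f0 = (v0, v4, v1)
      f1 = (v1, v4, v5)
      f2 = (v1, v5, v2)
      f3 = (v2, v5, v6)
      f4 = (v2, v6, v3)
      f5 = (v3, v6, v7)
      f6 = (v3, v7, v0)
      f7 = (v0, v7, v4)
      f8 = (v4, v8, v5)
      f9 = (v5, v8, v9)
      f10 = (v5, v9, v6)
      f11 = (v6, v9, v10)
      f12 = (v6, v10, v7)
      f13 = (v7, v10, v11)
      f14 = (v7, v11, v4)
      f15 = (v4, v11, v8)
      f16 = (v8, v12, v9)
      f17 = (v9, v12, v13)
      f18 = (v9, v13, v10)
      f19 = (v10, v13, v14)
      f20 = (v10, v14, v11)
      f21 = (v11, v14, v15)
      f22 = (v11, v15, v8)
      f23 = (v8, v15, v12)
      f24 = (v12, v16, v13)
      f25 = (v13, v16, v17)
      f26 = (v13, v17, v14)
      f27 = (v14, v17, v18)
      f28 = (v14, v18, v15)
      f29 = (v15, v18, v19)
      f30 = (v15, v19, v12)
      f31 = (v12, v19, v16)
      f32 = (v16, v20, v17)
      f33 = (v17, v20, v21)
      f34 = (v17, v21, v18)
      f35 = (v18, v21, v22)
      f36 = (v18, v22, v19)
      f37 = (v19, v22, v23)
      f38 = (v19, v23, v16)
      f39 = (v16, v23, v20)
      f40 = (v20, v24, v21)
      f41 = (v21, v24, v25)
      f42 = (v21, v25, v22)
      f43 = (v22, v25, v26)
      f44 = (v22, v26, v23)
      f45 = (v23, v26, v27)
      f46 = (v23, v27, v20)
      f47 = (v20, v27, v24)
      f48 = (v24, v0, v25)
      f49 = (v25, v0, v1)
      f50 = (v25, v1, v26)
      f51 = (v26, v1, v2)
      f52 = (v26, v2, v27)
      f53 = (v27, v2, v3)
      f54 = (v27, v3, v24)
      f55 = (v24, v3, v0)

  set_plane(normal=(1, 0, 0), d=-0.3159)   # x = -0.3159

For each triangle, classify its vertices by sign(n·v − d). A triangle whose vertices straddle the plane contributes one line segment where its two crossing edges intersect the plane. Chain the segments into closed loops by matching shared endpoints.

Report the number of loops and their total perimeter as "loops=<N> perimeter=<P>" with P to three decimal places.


loops=2 perimeter=8.388

Straddling triangles (16 of 56):
  (v4,v8,v5) [+-+] → (-0.3159, 2.81676, 0)–(-0.3159, 2.69598, 0.130695)  len=0.1780
  (v5,v8,v9) [+--] → (-0.3159, 2.69598, 0.130695)–(-0.3159, 2.10518, 0.77)  len=0.8705
  (v5,v9,v6) [+-+] → (-0.3159, 2.10518, 0.77)–(-0.3159, 2.01573, 0.673213)  len=0.1318
  (v6,v9,v10) [+--] → (-0.3159, 2.01573, 0.673213)–(-0.3159, 1.39358, 0)  len=0.9167
  (v6,v10,v7) [+-+] → (-0.3159, 1.39358, 0)–(-0.3159, 1.39454, -0.00104799)  len=0.0014
  (v7,v10,v11) [+--] → (-0.3159, 1.39454, -0.00104799)–(-0.3159, 2.10518, -0.77)  len=1.0470
  (v7,v11,v4) [+-+] → (-0.3159, 2.10518, -0.77)–(-0.3159, 2.15794, -0.712907)  len=0.0777
  (v4,v11,v8) [+--] → (-0.3159, 2.15794, -0.712907)–(-0.3159, 2.81676, 0)  len=0.9707
  (v20,v24,v21) [-+-] → (-0.3159, -2.81676, 0)–(-0.3159, -2.15794, 0.712907)  len=0.9707
  (v21,v24,v25) [-++] → (-0.3159, -2.15794, 0.712907)–(-0.3159, -2.10518, 0.77)  len=0.0777
  (v21,v25,v22) [-+-] → (-0.3159, -2.10518, 0.77)–(-0.3159, -1.39454, 0.00104799)  len=1.0470
  (v22,v25,v26) [-++] → (-0.3159, -1.39454, 0.00104799)–(-0.3159, -1.39358, 0)  len=0.0014
  (v22,v26,v23) [-+-] → (-0.3159, -1.39358, 0)–(-0.3159, -2.01573, -0.673213)  len=0.9167
  (v23,v26,v27) [-++] → (-0.3159, -2.01573, -0.673213)–(-0.3159, -2.10518, -0.77)  len=0.1318
  (v23,v27,v20) [-+-] → (-0.3159, -2.10518, -0.77)–(-0.3159, -2.69598, -0.130695)  len=0.8705
  (v20,v27,v24) [-++] → (-0.3159, -2.69598, -0.130695)–(-0.3159, -2.81676, 0)  len=0.1780

Chained into 2 loop(s):
  loop 1: 8 segments, perimeter = 4.1938
  loop 2: 8 segments, perimeter = 4.1938
Total perimeter = 8.388


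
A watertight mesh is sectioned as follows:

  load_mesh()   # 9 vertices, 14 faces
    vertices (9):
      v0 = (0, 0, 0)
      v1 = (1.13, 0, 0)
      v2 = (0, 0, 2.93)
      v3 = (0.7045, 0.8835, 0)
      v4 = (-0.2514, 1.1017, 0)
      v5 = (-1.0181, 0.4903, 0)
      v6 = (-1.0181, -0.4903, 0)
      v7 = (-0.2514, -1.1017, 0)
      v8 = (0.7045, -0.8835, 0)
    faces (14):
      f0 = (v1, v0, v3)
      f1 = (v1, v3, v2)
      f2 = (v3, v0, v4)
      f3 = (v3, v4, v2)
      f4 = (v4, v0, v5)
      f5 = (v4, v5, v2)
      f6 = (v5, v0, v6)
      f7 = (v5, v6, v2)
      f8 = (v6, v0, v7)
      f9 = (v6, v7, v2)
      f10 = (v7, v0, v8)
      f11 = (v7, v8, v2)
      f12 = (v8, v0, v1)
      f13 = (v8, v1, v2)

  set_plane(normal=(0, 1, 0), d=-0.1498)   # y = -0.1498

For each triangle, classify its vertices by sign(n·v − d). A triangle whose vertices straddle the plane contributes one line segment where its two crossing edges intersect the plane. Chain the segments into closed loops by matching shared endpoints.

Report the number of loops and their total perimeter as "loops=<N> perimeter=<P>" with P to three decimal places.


Straddling triangles (8 of 14):
  (v5,v0,v6) [++-] → (-0.311057, -0.1498, 0)–(-1.0181, -0.1498, 0)  len=0.7070
  (v5,v6,v2) [+-+] → (-1.0181, -0.1498, 0)–(-0.311057, -0.1498, 2.03481)  len=2.1541
  (v6,v0,v7) [-+-] → (-0.311057, -0.1498, 0)–(-0.0341833, -0.1498, 0)  len=0.2769
  (v6,v7,v2) [--+] → (-0.0341833, -0.1498, 2.5316)–(-0.311057, -0.1498, 2.03481)  len=0.5687
  (v7,v0,v8) [-+-] → (-0.0341833, -0.1498, 0)–(0.11945, -0.1498, 0)  len=0.1536
  (v7,v8,v2) [--+] → (0.11945, -0.1498, 2.43321)–(-0.0341833, -0.1498, 2.5316)  len=0.1824
  (v8,v0,v1) [-++] → (0.11945, -0.1498, 0)–(1.05786, -0.1498, 0)  len=0.9384
  (v8,v1,v2) [-++] → (1.05786, -0.1498, 0)–(0.11945, -0.1498, 2.43321)  len=2.6079

Chained into 1 loop(s):
  loop 1: 8 segments, perimeter = 7.5892
Total perimeter = 7.589

loops=1 perimeter=7.589


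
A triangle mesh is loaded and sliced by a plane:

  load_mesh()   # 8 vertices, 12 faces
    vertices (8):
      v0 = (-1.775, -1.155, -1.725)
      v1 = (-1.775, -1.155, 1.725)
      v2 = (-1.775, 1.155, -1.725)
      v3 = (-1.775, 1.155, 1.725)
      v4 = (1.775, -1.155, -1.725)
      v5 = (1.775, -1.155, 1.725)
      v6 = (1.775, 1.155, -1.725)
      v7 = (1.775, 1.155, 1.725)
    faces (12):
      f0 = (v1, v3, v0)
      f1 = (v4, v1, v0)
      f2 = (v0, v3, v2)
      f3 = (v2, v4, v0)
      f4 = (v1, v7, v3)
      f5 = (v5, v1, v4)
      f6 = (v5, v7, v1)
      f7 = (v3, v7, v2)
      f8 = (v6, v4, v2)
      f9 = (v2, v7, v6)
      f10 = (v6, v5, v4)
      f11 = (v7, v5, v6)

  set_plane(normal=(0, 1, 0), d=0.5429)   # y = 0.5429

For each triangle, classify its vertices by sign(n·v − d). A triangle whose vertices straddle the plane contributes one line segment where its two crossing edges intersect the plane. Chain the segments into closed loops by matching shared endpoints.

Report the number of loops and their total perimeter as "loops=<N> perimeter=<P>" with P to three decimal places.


loops=1 perimeter=14.000

Straddling triangles (8 of 12):
  (v1,v3,v0) [-+-] → (-1.775, 0.5429, 1.725)–(-1.775, 0.5429, 0.810825)  len=0.9142
  (v0,v3,v2) [-++] → (-1.775, 0.5429, 0.810825)–(-1.775, 0.5429, -1.725)  len=2.5358
  (v2,v4,v0) [+--] → (-0.834327, 0.5429, -1.725)–(-1.775, 0.5429, -1.725)  len=0.9407
  (v1,v7,v3) [-++] → (0.834327, 0.5429, 1.725)–(-1.775, 0.5429, 1.725)  len=2.6093
  (v5,v7,v1) [-+-] → (1.775, 0.5429, 1.725)–(0.834327, 0.5429, 1.725)  len=0.9407
  (v6,v4,v2) [+-+] → (1.775, 0.5429, -1.725)–(-0.834327, 0.5429, -1.725)  len=2.6093
  (v6,v5,v4) [+--] → (1.775, 0.5429, -0.810825)–(1.775, 0.5429, -1.725)  len=0.9142
  (v7,v5,v6) [+-+] → (1.775, 0.5429, 1.725)–(1.775, 0.5429, -0.810825)  len=2.5358

Chained into 1 loop(s):
  loop 1: 8 segments, perimeter = 14.0000
Total perimeter = 14.000


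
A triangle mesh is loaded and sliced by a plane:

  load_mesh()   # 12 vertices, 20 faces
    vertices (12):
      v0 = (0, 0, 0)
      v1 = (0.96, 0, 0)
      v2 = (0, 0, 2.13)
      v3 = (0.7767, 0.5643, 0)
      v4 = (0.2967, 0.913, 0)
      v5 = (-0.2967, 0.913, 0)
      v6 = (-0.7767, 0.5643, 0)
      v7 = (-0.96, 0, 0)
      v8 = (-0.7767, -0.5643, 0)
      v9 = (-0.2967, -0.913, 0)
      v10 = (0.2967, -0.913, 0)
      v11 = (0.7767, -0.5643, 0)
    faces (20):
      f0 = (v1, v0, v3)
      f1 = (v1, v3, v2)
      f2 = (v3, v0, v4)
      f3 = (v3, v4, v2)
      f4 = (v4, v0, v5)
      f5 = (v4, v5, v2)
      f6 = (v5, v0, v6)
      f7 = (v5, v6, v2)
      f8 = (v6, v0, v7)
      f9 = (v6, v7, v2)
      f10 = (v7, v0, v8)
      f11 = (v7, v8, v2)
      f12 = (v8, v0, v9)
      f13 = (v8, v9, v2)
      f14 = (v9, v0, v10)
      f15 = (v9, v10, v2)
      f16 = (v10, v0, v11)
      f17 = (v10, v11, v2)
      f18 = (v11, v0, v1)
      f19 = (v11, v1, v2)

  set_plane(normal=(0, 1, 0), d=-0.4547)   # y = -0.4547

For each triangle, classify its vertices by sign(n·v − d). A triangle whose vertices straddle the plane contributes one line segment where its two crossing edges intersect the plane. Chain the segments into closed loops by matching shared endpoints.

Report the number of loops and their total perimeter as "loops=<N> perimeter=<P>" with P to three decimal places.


loops=1 perimeter=4.450

Straddling triangles (10 of 20):
  (v7,v0,v8) [++-] → (-0.625847, -0.4547, 0)–(-0.812301, -0.4547, 0)  len=0.1865
  (v7,v8,v2) [+-+] → (-0.812301, -0.4547, 0)–(-0.625847, -0.4547, 0.413695)  len=0.4538
  (v8,v0,v9) [-+-] → (-0.625847, -0.4547, 0)–(-0.147765, -0.4547, 0)  len=0.4781
  (v8,v9,v2) [--+] → (-0.147765, -0.4547, 1.0692)–(-0.625847, -0.4547, 0.413695)  len=0.8113
  (v9,v0,v10) [-+-] → (-0.147765, -0.4547, 0)–(0.147765, -0.4547, 0)  len=0.2955
  (v9,v10,v2) [--+] → (0.147765, -0.4547, 1.0692)–(-0.147765, -0.4547, 1.0692)  len=0.2955
  (v10,v0,v11) [-+-] → (0.147765, -0.4547, 0)–(0.625847, -0.4547, 0)  len=0.4781
  (v10,v11,v2) [--+] → (0.625847, -0.4547, 0.413695)–(0.147765, -0.4547, 1.0692)  len=0.8113
  (v11,v0,v1) [-++] → (0.625847, -0.4547, 0)–(0.812301, -0.4547, 0)  len=0.1865
  (v11,v1,v2) [-++] → (0.812301, -0.4547, 0)–(0.625847, -0.4547, 0.413695)  len=0.4538

Chained into 1 loop(s):
  loop 1: 10 segments, perimeter = 4.4503
Total perimeter = 4.450


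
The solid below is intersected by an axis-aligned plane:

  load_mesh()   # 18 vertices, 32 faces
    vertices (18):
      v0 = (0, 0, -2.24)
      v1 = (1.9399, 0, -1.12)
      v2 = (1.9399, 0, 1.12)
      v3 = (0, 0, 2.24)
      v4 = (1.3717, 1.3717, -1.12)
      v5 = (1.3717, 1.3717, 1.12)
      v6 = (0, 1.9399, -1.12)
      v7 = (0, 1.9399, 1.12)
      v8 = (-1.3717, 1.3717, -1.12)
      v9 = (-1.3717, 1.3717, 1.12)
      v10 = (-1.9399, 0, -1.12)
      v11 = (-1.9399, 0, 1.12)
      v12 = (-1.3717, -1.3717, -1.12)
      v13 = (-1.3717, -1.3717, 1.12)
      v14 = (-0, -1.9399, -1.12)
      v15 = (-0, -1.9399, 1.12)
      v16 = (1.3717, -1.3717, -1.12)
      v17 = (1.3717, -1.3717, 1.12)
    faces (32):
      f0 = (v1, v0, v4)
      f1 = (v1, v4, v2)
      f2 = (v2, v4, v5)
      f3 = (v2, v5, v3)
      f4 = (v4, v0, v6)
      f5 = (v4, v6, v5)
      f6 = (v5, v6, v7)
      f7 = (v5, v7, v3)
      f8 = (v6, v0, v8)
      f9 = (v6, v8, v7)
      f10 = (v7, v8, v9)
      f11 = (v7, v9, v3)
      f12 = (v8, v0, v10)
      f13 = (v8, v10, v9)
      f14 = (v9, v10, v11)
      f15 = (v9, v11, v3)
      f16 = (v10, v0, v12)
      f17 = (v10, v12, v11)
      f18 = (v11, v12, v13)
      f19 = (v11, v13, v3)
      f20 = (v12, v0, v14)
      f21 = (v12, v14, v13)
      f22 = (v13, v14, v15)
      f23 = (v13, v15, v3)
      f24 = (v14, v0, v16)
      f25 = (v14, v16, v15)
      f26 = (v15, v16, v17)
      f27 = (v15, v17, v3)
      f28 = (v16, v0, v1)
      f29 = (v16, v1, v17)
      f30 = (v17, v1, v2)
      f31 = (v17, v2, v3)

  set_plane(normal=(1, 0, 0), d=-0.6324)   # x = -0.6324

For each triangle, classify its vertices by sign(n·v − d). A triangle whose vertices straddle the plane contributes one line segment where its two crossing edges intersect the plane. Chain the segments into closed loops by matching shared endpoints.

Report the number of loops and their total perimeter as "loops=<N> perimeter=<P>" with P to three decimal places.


loops=1 perimeter=11.910

Straddling triangles (12 of 32):
  (v6,v0,v8) [++-] → (-0.6324, 0.6324, -1.72364)–(-0.6324, 1.67794, -1.12)  len=1.2073
  (v6,v8,v7) [+-+] → (-0.6324, 1.67794, -1.12)–(-0.6324, 1.67794, 0.0872844)  len=1.2073
  (v7,v8,v9) [+--] → (-0.6324, 1.67794, 0.0872844)–(-0.6324, 1.67794, 1.12)  len=1.0327
  (v7,v9,v3) [+-+] → (-0.6324, 1.67794, 1.12)–(-0.6324, 0.6324, 1.72364)  len=1.2073
  (v8,v0,v10) [-+-] → (-0.6324, 0.6324, -1.72364)–(-0.6324, 0, -1.87488)  len=0.6502
  (v9,v11,v3) [--+] → (-0.6324, 0, 1.87488)–(-0.6324, 0.6324, 1.72364)  len=0.6502
  (v10,v0,v12) [-+-] → (-0.6324, 0, -1.87488)–(-0.6324, -0.6324, -1.72364)  len=0.6502
  (v11,v13,v3) [--+] → (-0.6324, -0.6324, 1.72364)–(-0.6324, 0, 1.87488)  len=0.6502
  (v12,v0,v14) [-++] → (-0.6324, -0.6324, -1.72364)–(-0.6324, -1.67794, -1.12)  len=1.2073
  (v12,v14,v13) [-+-] → (-0.6324, -1.67794, -1.12)–(-0.6324, -1.67794, -0.0872844)  len=1.0327
  (v13,v14,v15) [-++] → (-0.6324, -1.67794, -0.0872844)–(-0.6324, -1.67794, 1.12)  len=1.2073
  (v13,v15,v3) [-++] → (-0.6324, -1.67794, 1.12)–(-0.6324, -0.6324, 1.72364)  len=1.2073

Chained into 1 loop(s):
  loop 1: 12 segments, perimeter = 11.9101
Total perimeter = 11.910


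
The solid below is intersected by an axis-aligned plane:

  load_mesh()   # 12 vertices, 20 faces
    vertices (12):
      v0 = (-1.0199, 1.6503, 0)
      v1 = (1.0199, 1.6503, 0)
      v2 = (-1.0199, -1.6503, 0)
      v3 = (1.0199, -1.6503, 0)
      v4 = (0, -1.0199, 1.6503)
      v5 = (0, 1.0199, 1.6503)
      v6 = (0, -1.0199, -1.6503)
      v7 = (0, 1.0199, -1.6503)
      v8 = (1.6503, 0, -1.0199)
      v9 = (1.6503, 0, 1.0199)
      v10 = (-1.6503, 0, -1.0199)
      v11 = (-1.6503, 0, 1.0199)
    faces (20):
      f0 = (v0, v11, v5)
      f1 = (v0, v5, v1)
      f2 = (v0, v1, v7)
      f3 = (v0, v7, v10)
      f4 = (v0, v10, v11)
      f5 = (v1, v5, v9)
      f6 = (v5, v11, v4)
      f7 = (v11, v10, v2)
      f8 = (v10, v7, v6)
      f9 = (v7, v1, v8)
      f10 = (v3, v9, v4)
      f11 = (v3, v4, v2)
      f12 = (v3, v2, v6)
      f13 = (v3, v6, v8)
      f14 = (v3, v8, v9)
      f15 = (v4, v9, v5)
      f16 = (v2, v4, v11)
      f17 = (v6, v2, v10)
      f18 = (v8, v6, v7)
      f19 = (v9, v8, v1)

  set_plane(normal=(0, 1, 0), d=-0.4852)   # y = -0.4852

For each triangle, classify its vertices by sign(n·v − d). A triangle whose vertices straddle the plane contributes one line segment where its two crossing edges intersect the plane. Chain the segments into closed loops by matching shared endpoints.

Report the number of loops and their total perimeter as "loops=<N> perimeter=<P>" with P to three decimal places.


Straddling triangles (10 of 20):
  (v5,v11,v4) [++-] → (-0.865198, -0.4852, 1.3198)–(0, -0.4852, 1.6503)  len=0.9262
  (v11,v10,v2) [++-] → (-1.46496, -0.4852, -0.720042)–(-1.46496, -0.4852, 0.720042)  len=1.4401
  (v10,v7,v6) [++-] → (0, -0.4852, -1.6503)–(-0.865198, -0.4852, -1.3198)  len=0.9262
  (v3,v9,v4) [-+-] → (1.46496, -0.4852, 0.720042)–(0.865198, -0.4852, 1.3198)  len=0.8482
  (v3,v6,v8) [--+] → (0.865198, -0.4852, -1.3198)–(1.46496, -0.4852, -0.720042)  len=0.8482
  (v3,v8,v9) [-++] → (1.46496, -0.4852, -0.720042)–(1.46496, -0.4852, 0.720042)  len=1.4401
  (v4,v9,v5) [-++] → (0.865198, -0.4852, 1.3198)–(0, -0.4852, 1.6503)  len=0.9262
  (v2,v4,v11) [--+] → (-0.865198, -0.4852, 1.3198)–(-1.46496, -0.4852, 0.720042)  len=0.8482
  (v6,v2,v10) [--+] → (-1.46496, -0.4852, -0.720042)–(-0.865198, -0.4852, -1.3198)  len=0.8482
  (v8,v6,v7) [+-+] → (0.865198, -0.4852, -1.3198)–(0, -0.4852, -1.6503)  len=0.9262

Chained into 1 loop(s):
  loop 1: 10 segments, perimeter = 9.9776
Total perimeter = 9.978

loops=1 perimeter=9.978


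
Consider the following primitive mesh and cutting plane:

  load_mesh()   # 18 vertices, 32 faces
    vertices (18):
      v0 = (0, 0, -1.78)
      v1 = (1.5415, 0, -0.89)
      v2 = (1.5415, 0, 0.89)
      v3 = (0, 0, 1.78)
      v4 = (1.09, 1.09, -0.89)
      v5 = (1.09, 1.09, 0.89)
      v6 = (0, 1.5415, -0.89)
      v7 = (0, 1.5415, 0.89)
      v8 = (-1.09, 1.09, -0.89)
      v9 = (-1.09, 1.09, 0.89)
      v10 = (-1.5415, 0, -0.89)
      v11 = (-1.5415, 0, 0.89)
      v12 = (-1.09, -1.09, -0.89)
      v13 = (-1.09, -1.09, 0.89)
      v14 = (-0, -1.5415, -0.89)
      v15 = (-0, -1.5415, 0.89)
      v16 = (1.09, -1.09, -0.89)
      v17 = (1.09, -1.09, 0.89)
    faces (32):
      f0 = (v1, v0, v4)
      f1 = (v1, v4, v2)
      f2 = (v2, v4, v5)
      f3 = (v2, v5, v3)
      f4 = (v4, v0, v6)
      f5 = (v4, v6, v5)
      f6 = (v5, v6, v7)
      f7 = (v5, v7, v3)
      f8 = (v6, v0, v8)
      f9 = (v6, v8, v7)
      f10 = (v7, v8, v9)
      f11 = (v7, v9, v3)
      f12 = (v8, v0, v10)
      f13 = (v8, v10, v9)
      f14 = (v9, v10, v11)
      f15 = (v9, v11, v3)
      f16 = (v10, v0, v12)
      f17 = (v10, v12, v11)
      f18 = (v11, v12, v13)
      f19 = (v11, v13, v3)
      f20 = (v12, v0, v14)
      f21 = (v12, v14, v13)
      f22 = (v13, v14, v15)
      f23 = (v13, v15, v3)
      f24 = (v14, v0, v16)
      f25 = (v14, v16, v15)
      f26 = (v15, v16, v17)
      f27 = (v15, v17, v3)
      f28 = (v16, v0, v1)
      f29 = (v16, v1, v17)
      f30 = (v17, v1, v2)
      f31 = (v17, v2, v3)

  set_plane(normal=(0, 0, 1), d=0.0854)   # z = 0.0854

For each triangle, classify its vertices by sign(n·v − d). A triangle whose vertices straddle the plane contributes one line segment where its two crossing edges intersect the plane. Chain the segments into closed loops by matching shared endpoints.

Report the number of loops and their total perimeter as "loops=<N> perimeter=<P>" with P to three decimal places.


loops=1 perimeter=9.438

Straddling triangles (16 of 32):
  (v1,v4,v2) [--+] → (1.33741, 0.492704, 0.0854)–(1.5415, 0, 0.0854)  len=0.5333
  (v2,v4,v5) [+-+] → (1.33741, 0.492704, 0.0854)–(1.09, 1.09, 0.0854)  len=0.6465
  (v4,v6,v5) [--+] → (0.597296, 1.29409, 0.0854)–(1.09, 1.09, 0.0854)  len=0.5333
  (v5,v6,v7) [+-+] → (0.597296, 1.29409, 0.0854)–(0, 1.5415, 0.0854)  len=0.6465
  (v6,v8,v7) [--+] → (-0.492704, 1.33741, 0.0854)–(0, 1.5415, 0.0854)  len=0.5333
  (v7,v8,v9) [+-+] → (-0.492704, 1.33741, 0.0854)–(-1.09, 1.09, 0.0854)  len=0.6465
  (v8,v10,v9) [--+] → (-1.29409, 0.597296, 0.0854)–(-1.09, 1.09, 0.0854)  len=0.5333
  (v9,v10,v11) [+-+] → (-1.29409, 0.597296, 0.0854)–(-1.5415, 0, 0.0854)  len=0.6465
  (v10,v12,v11) [--+] → (-1.33741, -0.492704, 0.0854)–(-1.5415, 0, 0.0854)  len=0.5333
  (v11,v12,v13) [+-+] → (-1.33741, -0.492704, 0.0854)–(-1.09, -1.09, 0.0854)  len=0.6465
  (v12,v14,v13) [--+] → (-0.597296, -1.29409, 0.0854)–(-1.09, -1.09, 0.0854)  len=0.5333
  (v13,v14,v15) [+-+] → (-0.597296, -1.29409, 0.0854)–(0, -1.5415, 0.0854)  len=0.6465
  (v14,v16,v15) [--+] → (0.492704, -1.33741, 0.0854)–(0, -1.5415, 0.0854)  len=0.5333
  (v15,v16,v17) [+-+] → (0.492704, -1.33741, 0.0854)–(1.09, -1.09, 0.0854)  len=0.6465
  (v16,v1,v17) [--+] → (1.29409, -0.597296, 0.0854)–(1.09, -1.09, 0.0854)  len=0.5333
  (v17,v1,v2) [+-+] → (1.29409, -0.597296, 0.0854)–(1.5415, 0, 0.0854)  len=0.6465

Chained into 1 loop(s):
  loop 1: 16 segments, perimeter = 9.4385
Total perimeter = 9.438


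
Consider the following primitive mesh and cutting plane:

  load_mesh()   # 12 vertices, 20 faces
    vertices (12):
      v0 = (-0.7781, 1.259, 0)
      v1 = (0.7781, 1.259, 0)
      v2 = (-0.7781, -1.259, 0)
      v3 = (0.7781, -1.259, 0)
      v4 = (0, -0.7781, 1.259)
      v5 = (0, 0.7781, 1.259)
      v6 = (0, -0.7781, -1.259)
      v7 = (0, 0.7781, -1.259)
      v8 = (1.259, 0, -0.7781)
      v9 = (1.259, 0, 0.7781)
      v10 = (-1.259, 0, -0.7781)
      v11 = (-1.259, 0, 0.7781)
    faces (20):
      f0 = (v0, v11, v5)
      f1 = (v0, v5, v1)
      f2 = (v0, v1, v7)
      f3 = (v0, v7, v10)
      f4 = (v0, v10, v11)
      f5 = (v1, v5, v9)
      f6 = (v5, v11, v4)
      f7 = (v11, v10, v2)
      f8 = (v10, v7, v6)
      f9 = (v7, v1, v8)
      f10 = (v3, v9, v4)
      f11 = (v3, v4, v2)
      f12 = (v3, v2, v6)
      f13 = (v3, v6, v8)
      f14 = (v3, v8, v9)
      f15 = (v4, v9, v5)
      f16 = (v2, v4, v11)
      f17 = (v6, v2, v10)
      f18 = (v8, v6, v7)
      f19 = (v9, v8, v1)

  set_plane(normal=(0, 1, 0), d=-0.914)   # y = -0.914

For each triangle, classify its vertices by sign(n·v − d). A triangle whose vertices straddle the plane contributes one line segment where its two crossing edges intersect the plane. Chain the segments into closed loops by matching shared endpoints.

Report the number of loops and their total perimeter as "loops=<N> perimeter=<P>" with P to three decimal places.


Straddling triangles (8 of 20):
  (v11,v10,v2) [++-] → (-0.90988, -0.914, -0.21322)–(-0.90988, -0.914, 0.21322)  len=0.4264
  (v3,v9,v4) [-++] → (0.90988, -0.914, 0.21322)–(0.219887, -0.914, 0.903213)  len=0.9758
  (v3,v4,v2) [-+-] → (0.219887, -0.914, 0.903213)–(-0.219887, -0.914, 0.903213)  len=0.4398
  (v3,v2,v6) [--+] → (-0.219887, -0.914, -0.903213)–(0.219887, -0.914, -0.903213)  len=0.4398
  (v3,v6,v8) [-++] → (0.219887, -0.914, -0.903213)–(0.90988, -0.914, -0.21322)  len=0.9758
  (v3,v8,v9) [-++] → (0.90988, -0.914, -0.21322)–(0.90988, -0.914, 0.21322)  len=0.4264
  (v2,v4,v11) [-++] → (-0.219887, -0.914, 0.903213)–(-0.90988, -0.914, 0.21322)  len=0.9758
  (v6,v2,v10) [+-+] → (-0.219887, -0.914, -0.903213)–(-0.90988, -0.914, -0.21322)  len=0.9758

Chained into 1 loop(s):
  loop 1: 8 segments, perimeter = 5.6356
Total perimeter = 5.636

loops=1 perimeter=5.636


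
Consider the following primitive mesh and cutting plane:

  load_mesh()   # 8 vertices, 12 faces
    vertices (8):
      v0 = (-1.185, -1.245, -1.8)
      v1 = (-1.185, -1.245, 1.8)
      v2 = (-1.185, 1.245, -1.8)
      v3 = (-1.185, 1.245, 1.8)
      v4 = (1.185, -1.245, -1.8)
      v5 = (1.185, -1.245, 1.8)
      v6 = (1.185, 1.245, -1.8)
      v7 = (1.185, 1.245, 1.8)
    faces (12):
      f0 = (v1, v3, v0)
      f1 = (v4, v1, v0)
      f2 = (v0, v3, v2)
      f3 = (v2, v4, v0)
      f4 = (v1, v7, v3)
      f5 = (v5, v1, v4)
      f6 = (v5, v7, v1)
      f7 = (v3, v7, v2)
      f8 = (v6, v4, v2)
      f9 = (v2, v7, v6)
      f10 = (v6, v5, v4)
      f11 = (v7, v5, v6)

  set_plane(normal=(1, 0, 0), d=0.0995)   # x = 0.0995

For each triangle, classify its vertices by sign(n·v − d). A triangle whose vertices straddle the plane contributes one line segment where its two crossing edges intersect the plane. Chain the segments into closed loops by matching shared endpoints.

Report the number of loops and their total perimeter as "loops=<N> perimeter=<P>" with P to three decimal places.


Straddling triangles (8 of 12):
  (v4,v1,v0) [+--] → (0.0995, -1.245, -0.151139)–(0.0995, -1.245, -1.8)  len=1.6489
  (v2,v4,v0) [-+-] → (0.0995, -0.104538, -1.8)–(0.0995, -1.245, -1.8)  len=1.1405
  (v1,v7,v3) [-+-] → (0.0995, 0.104538, 1.8)–(0.0995, 1.245, 1.8)  len=1.1405
  (v5,v1,v4) [+-+] → (0.0995, -1.245, 1.8)–(0.0995, -1.245, -0.151139)  len=1.9511
  (v5,v7,v1) [++-] → (0.0995, 0.104538, 1.8)–(0.0995, -1.245, 1.8)  len=1.3495
  (v3,v7,v2) [-+-] → (0.0995, 1.245, 1.8)–(0.0995, 1.245, 0.151139)  len=1.6489
  (v6,v4,v2) [++-] → (0.0995, -0.104538, -1.8)–(0.0995, 1.245, -1.8)  len=1.3495
  (v2,v7,v6) [-++] → (0.0995, 1.245, 0.151139)–(0.0995, 1.245, -1.8)  len=1.9511

Chained into 1 loop(s):
  loop 1: 8 segments, perimeter = 12.1800
Total perimeter = 12.180

loops=1 perimeter=12.180


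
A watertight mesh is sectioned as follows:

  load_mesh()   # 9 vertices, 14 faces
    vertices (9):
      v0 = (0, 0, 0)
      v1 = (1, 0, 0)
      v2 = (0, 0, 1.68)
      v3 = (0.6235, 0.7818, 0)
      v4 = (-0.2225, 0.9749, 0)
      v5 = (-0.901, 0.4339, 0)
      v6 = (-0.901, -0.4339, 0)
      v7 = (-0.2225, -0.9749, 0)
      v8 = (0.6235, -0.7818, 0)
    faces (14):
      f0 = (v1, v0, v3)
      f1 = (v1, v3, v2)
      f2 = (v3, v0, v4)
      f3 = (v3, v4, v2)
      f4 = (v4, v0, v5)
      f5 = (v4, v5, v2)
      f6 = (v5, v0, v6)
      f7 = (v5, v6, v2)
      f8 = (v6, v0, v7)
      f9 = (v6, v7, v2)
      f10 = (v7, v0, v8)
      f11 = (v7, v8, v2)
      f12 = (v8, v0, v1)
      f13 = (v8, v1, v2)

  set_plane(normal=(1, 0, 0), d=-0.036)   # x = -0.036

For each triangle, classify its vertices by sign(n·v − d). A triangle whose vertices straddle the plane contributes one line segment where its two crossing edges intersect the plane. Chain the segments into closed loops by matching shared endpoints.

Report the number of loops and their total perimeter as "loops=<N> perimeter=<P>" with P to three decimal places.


Straddling triangles (10 of 14):
  (v3,v0,v4) [++-] → (-0.036, 0.157737, 0)–(-0.036, 0.932331, 0)  len=0.7746
  (v3,v4,v2) [+-+] → (-0.036, 0.932331, 0)–(-0.036, 0.157737, 1.40818)  len=1.6072
  (v4,v0,v5) [-+-] → (-0.036, 0.157737, 0)–(-0.036, 0.0173367, 0)  len=0.1404
  (v4,v5,v2) [--+] → (-0.036, 0.0173367, 1.61287)–(-0.036, 0.157737, 1.40818)  len=0.2482
  (v5,v0,v6) [-+-] → (-0.036, 0.0173367, 0)–(-0.036, -0.0173367, 0)  len=0.0347
  (v5,v6,v2) [--+] → (-0.036, -0.0173367, 1.61287)–(-0.036, 0.0173367, 1.61287)  len=0.0347
  (v6,v0,v7) [-+-] → (-0.036, -0.0173367, 0)–(-0.036, -0.157737, 0)  len=0.1404
  (v6,v7,v2) [--+] → (-0.036, -0.157737, 1.40818)–(-0.036, -0.0173367, 1.61287)  len=0.2482
  (v7,v0,v8) [-++] → (-0.036, -0.157737, 0)–(-0.036, -0.932331, 0)  len=0.7746
  (v7,v8,v2) [-++] → (-0.036, -0.932331, 0)–(-0.036, -0.157737, 1.40818)  len=1.6072

Chained into 1 loop(s):
  loop 1: 10 segments, perimeter = 5.6101
Total perimeter = 5.610

loops=1 perimeter=5.610


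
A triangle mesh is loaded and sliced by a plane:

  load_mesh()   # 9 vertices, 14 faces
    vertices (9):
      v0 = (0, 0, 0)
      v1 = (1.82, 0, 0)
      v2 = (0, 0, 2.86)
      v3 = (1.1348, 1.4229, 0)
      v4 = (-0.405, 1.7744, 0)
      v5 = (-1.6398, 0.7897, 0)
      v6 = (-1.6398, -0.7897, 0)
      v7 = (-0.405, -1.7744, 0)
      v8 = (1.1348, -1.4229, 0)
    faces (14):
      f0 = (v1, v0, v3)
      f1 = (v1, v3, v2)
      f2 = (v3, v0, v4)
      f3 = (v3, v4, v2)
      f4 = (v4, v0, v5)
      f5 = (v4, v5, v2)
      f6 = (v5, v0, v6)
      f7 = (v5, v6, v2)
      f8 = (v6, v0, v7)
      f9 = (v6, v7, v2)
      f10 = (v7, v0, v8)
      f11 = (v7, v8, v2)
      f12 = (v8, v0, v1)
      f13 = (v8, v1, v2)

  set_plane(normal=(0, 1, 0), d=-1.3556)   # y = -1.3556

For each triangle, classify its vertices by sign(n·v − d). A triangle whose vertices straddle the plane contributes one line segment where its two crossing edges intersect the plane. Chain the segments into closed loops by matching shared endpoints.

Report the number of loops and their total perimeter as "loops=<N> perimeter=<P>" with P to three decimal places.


Straddling triangles (6 of 14):
  (v6,v0,v7) [++-] → (-0.309411, -1.3556, 0)–(-0.930169, -1.3556, 0)  len=0.6208
  (v6,v7,v2) [+-+] → (-0.930169, -1.3556, 0)–(-0.309411, -1.3556, 0.675027)  len=0.9171
  (v7,v0,v8) [-+-] → (-0.309411, -1.3556, 0)–(1.08113, -1.3556, 0)  len=1.3905
  (v7,v8,v2) [--+] → (1.08113, -1.3556, 0.135272)–(-0.309411, -1.3556, 0.675027)  len=1.4916
  (v8,v0,v1) [-++] → (1.08113, -1.3556, 0)–(1.16721, -1.3556, 0)  len=0.0861
  (v8,v1,v2) [-++] → (1.16721, -1.3556, 0)–(1.08113, -1.3556, 0.135272)  len=0.1603

Chained into 1 loop(s):
  loop 1: 6 segments, perimeter = 4.6664
Total perimeter = 4.666

loops=1 perimeter=4.666


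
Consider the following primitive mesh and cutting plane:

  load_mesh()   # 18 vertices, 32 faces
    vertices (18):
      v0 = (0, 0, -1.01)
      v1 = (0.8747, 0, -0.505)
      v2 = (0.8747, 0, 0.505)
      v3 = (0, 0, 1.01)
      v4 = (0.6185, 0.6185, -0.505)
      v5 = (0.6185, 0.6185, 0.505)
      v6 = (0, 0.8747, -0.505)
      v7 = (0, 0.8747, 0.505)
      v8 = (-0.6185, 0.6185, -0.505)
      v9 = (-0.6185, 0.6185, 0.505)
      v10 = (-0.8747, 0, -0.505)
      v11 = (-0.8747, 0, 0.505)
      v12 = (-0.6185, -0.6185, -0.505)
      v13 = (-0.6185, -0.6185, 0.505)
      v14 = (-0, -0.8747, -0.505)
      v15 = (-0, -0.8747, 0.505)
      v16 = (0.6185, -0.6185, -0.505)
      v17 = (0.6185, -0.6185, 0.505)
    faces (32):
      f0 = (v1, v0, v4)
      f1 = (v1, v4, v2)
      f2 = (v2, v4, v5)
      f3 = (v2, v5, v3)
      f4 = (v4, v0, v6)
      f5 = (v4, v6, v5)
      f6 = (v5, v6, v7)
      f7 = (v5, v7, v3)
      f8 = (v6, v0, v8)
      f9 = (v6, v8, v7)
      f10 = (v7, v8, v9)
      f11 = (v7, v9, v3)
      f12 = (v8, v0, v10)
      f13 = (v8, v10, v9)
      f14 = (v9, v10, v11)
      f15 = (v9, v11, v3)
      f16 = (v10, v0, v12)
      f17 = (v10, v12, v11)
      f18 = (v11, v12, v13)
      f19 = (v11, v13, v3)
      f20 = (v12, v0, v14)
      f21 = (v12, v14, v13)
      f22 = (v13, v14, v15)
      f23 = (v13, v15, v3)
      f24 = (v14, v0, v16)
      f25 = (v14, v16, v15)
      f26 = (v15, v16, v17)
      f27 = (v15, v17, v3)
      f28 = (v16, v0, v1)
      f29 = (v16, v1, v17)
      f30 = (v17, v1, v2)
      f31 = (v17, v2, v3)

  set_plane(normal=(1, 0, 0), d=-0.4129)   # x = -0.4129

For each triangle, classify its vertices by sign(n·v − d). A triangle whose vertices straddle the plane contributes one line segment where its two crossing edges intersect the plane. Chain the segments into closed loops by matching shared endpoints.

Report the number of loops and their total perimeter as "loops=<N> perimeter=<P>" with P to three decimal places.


loops=1 perimeter=5.061

Straddling triangles (12 of 32):
  (v6,v0,v8) [++-] → (-0.4129, 0.4129, -0.672871)–(-0.4129, 0.703665, -0.505)  len=0.3357
  (v6,v8,v7) [+-+] → (-0.4129, 0.703665, -0.505)–(-0.4129, 0.703665, -0.169259)  len=0.3357
  (v7,v8,v9) [+--] → (-0.4129, 0.703665, -0.169259)–(-0.4129, 0.703665, 0.505)  len=0.6743
  (v7,v9,v3) [+-+] → (-0.4129, 0.703665, 0.505)–(-0.4129, 0.4129, 0.672871)  len=0.3357
  (v8,v0,v10) [-+-] → (-0.4129, 0.4129, -0.672871)–(-0.4129, 0, -0.771616)  len=0.4245
  (v9,v11,v3) [--+] → (-0.4129, 0, 0.771616)–(-0.4129, 0.4129, 0.672871)  len=0.4245
  (v10,v0,v12) [-+-] → (-0.4129, 0, -0.771616)–(-0.4129, -0.4129, -0.672871)  len=0.4245
  (v11,v13,v3) [--+] → (-0.4129, -0.4129, 0.672871)–(-0.4129, 0, 0.771616)  len=0.4245
  (v12,v0,v14) [-++] → (-0.4129, -0.4129, -0.672871)–(-0.4129, -0.703665, -0.505)  len=0.3357
  (v12,v14,v13) [-+-] → (-0.4129, -0.703665, -0.505)–(-0.4129, -0.703665, 0.169259)  len=0.6743
  (v13,v14,v15) [-++] → (-0.4129, -0.703665, 0.169259)–(-0.4129, -0.703665, 0.505)  len=0.3357
  (v13,v15,v3) [-++] → (-0.4129, -0.703665, 0.505)–(-0.4129, -0.4129, 0.672871)  len=0.3357

Chained into 1 loop(s):
  loop 1: 12 segments, perimeter = 5.0612
Total perimeter = 5.061


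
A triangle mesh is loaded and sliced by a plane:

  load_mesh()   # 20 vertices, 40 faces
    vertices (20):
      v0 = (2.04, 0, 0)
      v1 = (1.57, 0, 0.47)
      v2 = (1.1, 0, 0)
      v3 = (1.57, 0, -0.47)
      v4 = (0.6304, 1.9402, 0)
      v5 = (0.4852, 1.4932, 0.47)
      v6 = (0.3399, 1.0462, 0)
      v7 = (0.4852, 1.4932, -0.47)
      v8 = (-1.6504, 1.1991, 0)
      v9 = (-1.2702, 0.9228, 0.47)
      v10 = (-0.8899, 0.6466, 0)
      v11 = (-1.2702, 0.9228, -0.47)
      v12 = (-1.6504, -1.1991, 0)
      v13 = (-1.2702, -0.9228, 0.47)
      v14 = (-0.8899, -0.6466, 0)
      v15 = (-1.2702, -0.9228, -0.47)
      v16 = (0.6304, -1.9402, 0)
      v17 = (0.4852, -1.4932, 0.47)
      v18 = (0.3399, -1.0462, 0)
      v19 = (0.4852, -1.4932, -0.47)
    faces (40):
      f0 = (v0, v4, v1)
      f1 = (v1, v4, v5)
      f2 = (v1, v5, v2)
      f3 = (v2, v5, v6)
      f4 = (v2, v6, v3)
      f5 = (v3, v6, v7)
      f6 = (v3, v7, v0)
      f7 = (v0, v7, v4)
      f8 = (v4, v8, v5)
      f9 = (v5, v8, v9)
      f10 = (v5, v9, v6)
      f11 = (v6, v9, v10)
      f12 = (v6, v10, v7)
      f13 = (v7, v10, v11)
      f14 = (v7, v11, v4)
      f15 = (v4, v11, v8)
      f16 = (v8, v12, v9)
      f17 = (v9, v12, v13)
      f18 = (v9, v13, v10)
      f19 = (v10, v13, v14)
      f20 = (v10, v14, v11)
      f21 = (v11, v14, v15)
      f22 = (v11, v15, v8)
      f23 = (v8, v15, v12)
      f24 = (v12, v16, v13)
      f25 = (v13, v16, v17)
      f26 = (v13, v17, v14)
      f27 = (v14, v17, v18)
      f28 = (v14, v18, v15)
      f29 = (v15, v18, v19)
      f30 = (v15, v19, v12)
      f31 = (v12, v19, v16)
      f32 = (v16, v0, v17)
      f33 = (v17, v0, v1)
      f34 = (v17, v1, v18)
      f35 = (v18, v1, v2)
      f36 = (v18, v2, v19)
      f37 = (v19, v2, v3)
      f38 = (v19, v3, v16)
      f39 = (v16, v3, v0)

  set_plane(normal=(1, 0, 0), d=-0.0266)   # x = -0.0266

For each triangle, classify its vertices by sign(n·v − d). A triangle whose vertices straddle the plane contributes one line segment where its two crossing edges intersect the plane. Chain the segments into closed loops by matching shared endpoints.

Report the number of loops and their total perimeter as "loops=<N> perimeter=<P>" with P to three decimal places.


loops=2 perimeter=4.936

Straddling triangles (16 of 40):
  (v4,v8,v5) [+-+] → (-0.0266, 1.72672, 0)–(-0.0266, 1.42272, 0.357364)  len=0.4692
  (v5,v8,v9) [+--] → (-0.0266, 1.42272, 0.357364)–(-0.0266, 1.3269, 0.47)  len=0.1479
  (v5,v9,v6) [+-+] → (-0.0266, 1.3269, 0.47)–(-0.0266, 1.01811, 0.106984)  len=0.4766
  (v6,v9,v10) [+--] → (-0.0266, 1.01811, 0.106984)–(-0.0266, 0.927113, 0)  len=0.1405
  (v6,v10,v7) [+-+] → (-0.0266, 0.927113, 0)–(-0.0266, 1.1781, -0.29507)  len=0.3874
  (v7,v10,v11) [+--] → (-0.0266, 1.1781, -0.29507)–(-0.0266, 1.3269, -0.47)  len=0.2297
  (v7,v11,v4) [+-+] → (-0.0266, 1.3269, -0.47)–(-0.0266, 1.5885, -0.16247)  len=0.4038
  (v4,v11,v8) [+--] → (-0.0266, 1.5885, -0.16247)–(-0.0266, 1.72672, 0)  len=0.2133
  (v12,v16,v13) [-+-] → (-0.0266, -1.72672, 0)–(-0.0266, -1.5885, 0.16247)  len=0.2133
  (v13,v16,v17) [-++] → (-0.0266, -1.5885, 0.16247)–(-0.0266, -1.3269, 0.47)  len=0.4038
  (v13,v17,v14) [-+-] → (-0.0266, -1.3269, 0.47)–(-0.0266, -1.1781, 0.29507)  len=0.2297
  (v14,v17,v18) [-++] → (-0.0266, -1.1781, 0.29507)–(-0.0266, -0.927113, 0)  len=0.3874
  (v14,v18,v15) [-+-] → (-0.0266, -0.927113, 0)–(-0.0266, -1.01811, -0.106984)  len=0.1405
  (v15,v18,v19) [-++] → (-0.0266, -1.01811, -0.106984)–(-0.0266, -1.3269, -0.47)  len=0.4766
  (v15,v19,v12) [-+-] → (-0.0266, -1.3269, -0.47)–(-0.0266, -1.42272, -0.357364)  len=0.1479
  (v12,v19,v16) [-++] → (-0.0266, -1.42272, -0.357364)–(-0.0266, -1.72672, 0)  len=0.4692

Chained into 2 loop(s):
  loop 1: 8 segments, perimeter = 2.4682
  loop 2: 8 segments, perimeter = 2.4682
Total perimeter = 4.936


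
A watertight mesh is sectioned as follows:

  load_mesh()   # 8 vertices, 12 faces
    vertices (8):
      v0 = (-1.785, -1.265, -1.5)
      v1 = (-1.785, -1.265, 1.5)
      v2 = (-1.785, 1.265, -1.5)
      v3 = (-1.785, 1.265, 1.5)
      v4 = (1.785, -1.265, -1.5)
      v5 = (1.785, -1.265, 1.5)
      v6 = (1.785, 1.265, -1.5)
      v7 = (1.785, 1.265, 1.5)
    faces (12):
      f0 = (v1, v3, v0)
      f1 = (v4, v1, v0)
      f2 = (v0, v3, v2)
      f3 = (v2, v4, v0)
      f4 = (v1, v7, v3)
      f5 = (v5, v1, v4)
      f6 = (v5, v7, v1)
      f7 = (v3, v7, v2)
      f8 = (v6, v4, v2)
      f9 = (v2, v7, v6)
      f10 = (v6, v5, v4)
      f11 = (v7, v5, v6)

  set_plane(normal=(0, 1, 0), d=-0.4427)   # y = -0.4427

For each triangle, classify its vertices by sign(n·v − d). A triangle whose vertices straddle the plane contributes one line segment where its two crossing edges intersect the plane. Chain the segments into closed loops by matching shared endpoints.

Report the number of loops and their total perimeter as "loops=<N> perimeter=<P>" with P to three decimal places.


loops=1 perimeter=13.140

Straddling triangles (8 of 12):
  (v1,v3,v0) [-+-] → (-1.785, -0.4427, 1.5)–(-1.785, -0.4427, -0.524941)  len=2.0249
  (v0,v3,v2) [-++] → (-1.785, -0.4427, -0.524941)–(-1.785, -0.4427, -1.5)  len=0.9751
  (v2,v4,v0) [+--] → (0.624679, -0.4427, -1.5)–(-1.785, -0.4427, -1.5)  len=2.4097
  (v1,v7,v3) [-++] → (-0.624679, -0.4427, 1.5)–(-1.785, -0.4427, 1.5)  len=1.1603
  (v5,v7,v1) [-+-] → (1.785, -0.4427, 1.5)–(-0.624679, -0.4427, 1.5)  len=2.4097
  (v6,v4,v2) [+-+] → (1.785, -0.4427, -1.5)–(0.624679, -0.4427, -1.5)  len=1.1603
  (v6,v5,v4) [+--] → (1.785, -0.4427, 0.524941)–(1.785, -0.4427, -1.5)  len=2.0249
  (v7,v5,v6) [+-+] → (1.785, -0.4427, 1.5)–(1.785, -0.4427, 0.524941)  len=0.9751

Chained into 1 loop(s):
  loop 1: 8 segments, perimeter = 13.1400
Total perimeter = 13.140


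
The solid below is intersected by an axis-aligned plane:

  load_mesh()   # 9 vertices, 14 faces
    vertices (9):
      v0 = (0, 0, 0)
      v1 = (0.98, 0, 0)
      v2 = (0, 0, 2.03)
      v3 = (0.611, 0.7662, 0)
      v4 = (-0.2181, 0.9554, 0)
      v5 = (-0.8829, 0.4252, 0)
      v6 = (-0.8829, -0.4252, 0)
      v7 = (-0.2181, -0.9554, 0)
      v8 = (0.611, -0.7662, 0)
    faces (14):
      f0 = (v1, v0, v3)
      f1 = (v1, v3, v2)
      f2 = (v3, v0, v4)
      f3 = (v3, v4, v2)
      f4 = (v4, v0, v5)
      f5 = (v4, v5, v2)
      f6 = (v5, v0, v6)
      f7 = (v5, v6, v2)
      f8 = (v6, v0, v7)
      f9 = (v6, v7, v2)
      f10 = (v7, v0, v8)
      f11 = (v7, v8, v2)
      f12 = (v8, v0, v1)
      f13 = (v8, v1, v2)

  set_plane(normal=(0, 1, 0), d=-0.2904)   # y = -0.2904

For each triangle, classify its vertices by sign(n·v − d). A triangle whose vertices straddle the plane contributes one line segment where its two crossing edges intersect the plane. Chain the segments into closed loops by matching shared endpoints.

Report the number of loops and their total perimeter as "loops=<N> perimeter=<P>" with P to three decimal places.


Straddling triangles (8 of 14):
  (v5,v0,v6) [++-] → (-0.602997, -0.2904, 0)–(-0.8829, -0.2904, 0)  len=0.2799
  (v5,v6,v2) [+-+] → (-0.8829, -0.2904, 0)–(-0.602997, -0.2904, 0.643565)  len=0.7018
  (v6,v0,v7) [-+-] → (-0.602997, -0.2904, 0)–(-0.0662929, -0.2904, 0)  len=0.5367
  (v6,v7,v2) [--+] → (-0.0662929, -0.2904, 1.41297)–(-0.602997, -0.2904, 0.643565)  len=0.9381
  (v7,v0,v8) [-+-] → (-0.0662929, -0.2904, 0)–(0.231577, -0.2904, 0)  len=0.2979
  (v7,v8,v2) [--+] → (0.231577, -0.2904, 1.2606)–(-0.0662929, -0.2904, 1.41297)  len=0.3346
  (v8,v0,v1) [-++] → (0.231577, -0.2904, 0)–(0.840144, -0.2904, 0)  len=0.6086
  (v8,v1,v2) [-++] → (0.840144, -0.2904, 0)–(0.231577, -0.2904, 1.2606)  len=1.3998

Chained into 1 loop(s):
  loop 1: 8 segments, perimeter = 5.0973
Total perimeter = 5.097

loops=1 perimeter=5.097


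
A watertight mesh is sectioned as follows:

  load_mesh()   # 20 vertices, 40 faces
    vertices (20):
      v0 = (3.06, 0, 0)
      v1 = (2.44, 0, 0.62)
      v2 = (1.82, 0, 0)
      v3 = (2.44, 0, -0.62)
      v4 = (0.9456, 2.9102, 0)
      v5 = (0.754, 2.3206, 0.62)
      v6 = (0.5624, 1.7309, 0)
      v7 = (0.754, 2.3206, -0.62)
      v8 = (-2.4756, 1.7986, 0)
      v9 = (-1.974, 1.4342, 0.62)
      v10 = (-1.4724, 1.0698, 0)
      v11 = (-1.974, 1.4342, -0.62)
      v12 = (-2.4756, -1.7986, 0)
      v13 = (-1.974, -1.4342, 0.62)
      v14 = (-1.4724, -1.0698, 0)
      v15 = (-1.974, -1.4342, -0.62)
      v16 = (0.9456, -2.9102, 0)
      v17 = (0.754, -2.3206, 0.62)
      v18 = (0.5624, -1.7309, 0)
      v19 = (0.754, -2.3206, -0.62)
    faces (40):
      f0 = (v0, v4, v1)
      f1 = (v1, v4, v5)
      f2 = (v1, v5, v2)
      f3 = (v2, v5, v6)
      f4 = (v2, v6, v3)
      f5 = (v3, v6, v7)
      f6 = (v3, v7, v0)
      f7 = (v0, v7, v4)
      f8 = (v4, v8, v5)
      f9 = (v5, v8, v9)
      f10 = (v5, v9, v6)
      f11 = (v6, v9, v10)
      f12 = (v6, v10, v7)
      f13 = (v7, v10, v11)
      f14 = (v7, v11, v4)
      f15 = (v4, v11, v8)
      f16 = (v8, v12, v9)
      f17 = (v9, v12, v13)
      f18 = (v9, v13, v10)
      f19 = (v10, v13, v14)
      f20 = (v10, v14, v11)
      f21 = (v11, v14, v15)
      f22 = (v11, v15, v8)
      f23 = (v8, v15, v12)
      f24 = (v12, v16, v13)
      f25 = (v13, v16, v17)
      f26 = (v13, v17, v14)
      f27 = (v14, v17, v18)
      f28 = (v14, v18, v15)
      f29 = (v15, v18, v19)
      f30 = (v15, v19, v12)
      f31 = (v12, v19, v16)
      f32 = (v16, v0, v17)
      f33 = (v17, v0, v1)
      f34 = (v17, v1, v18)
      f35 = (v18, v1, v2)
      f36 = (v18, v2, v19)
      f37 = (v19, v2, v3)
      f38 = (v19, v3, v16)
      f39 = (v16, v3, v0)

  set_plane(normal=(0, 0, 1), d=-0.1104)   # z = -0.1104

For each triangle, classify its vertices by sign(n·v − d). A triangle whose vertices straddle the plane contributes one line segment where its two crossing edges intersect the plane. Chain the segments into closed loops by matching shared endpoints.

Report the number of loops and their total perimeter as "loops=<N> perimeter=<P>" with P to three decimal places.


loops=2 perimeter=28.684

Straddling triangles (20 of 40):
  (v2,v6,v3) [++-] → (0.896734, 1.42269, -0.1104)–(1.9304, 0, -0.1104)  len=1.7586
  (v3,v6,v7) [-+-] → (0.896734, 1.42269, -0.1104)–(0.596517, 1.8359, -0.1104)  len=0.5108
  (v3,v7,v0) [--+] → (2.64938, 0.413217, -0.1104)–(2.9496, 0, -0.1104)  len=0.5108
  (v0,v7,v4) [+-+] → (2.64938, 0.413217, -0.1104)–(0.911483, 2.80521, -0.1104)  len=2.9567
  (v6,v10,v7) [++-] → (-1.07596, 1.29252, -0.1104)–(0.596517, 1.8359, -0.1104)  len=1.7585
  (v7,v10,v11) [-+-] → (-1.07596, 1.29252, -0.1104)–(-1.56172, 1.13469, -0.1104)  len=0.5108
  (v7,v11,v4) [--+] → (0.425723, 2.64738, -0.1104)–(0.911483, 2.80521, -0.1104)  len=0.5108
  (v4,v11,v8) [+-+] → (0.425723, 2.64738, -0.1104)–(-2.38628, 1.73371, -0.1104)  len=2.9567
  (v10,v14,v11) [++-] → (-1.56172, -0.623926, -0.1104)–(-1.56172, 1.13469, -0.1104)  len=1.7586
  (v11,v14,v15) [-+-] → (-1.56172, -0.623926, -0.1104)–(-1.56172, -1.13469, -0.1104)  len=0.5108
  (v11,v15,v8) [--+] → (-2.38628, 1.22295, -0.1104)–(-2.38628, 1.73371, -0.1104)  len=0.5108
  (v8,v15,v12) [+-+] → (-2.38628, 1.22295, -0.1104)–(-2.38628, -1.73371, -0.1104)  len=2.9567
  (v14,v18,v15) [++-] → (0.110757, -1.67807, -0.1104)–(-1.56172, -1.13469, -0.1104)  len=1.7585
  (v15,v18,v19) [-+-] → (0.110757, -1.67807, -0.1104)–(0.596517, -1.8359, -0.1104)  len=0.5108
  (v15,v19,v12) [--+] → (-1.90052, -1.89155, -0.1104)–(-2.38628, -1.73371, -0.1104)  len=0.5108
  (v12,v19,v16) [+-+] → (-1.90052, -1.89155, -0.1104)–(0.911483, -2.80521, -0.1104)  len=2.9567
  (v18,v2,v19) [++-] → (1.63018, -0.413217, -0.1104)–(0.596517, -1.8359, -0.1104)  len=1.7586
  (v19,v2,v3) [-+-] → (1.63018, -0.413217, -0.1104)–(1.9304, 0, -0.1104)  len=0.5108
  (v19,v3,v16) [--+] → (1.2117, -2.392, -0.1104)–(0.911483, -2.80521, -0.1104)  len=0.5108
  (v16,v3,v0) [+-+] → (1.2117, -2.392, -0.1104)–(2.9496, 0, -0.1104)  len=2.9567

Chained into 2 loop(s):
  loop 1: 10 segments, perimeter = 11.3466
  loop 2: 10 segments, perimeter = 17.3373
Total perimeter = 28.684
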